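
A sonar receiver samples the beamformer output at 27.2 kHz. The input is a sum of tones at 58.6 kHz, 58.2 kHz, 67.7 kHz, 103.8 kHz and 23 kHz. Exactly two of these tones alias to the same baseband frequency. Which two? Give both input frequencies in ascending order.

23 kHz, 58.6 kHz

fs/2 = 13.6 kHz.
58.6 kHz mod fs = 4.2 kHz.
4.2 kHz ≤ fs/2 = 13.6 kHz, appears at 4.2 kHz.
58.2 kHz mod fs = 3.8 kHz.
3.8 kHz ≤ fs/2 = 13.6 kHz, appears at 3.8 kHz.
67.7 kHz mod fs = 13.3 kHz.
13.3 kHz ≤ fs/2 = 13.6 kHz, appears at 13.3 kHz.
103.8 kHz mod fs = 22.2 kHz.
22.2 kHz > fs/2 = 13.6 kHz, folds to fs − 22.2 kHz = 5 kHz.
23 kHz > fs/2 = 13.6 kHz, folds to fs − 23 kHz = 4.2 kHz.
23 kHz and 58.6 kHz both map to 4.2 kHz.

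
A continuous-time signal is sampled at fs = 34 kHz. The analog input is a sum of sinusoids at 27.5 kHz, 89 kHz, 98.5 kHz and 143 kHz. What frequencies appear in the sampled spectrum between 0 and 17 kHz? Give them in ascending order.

3.5 kHz, 6.5 kHz, 7 kHz, 13 kHz

fs/2 = 17 kHz.
27.5 kHz > fs/2 = 17 kHz, folds to fs − 27.5 kHz = 6.5 kHz.
89 kHz mod fs = 21 kHz.
21 kHz > fs/2 = 17 kHz, folds to fs − 21 kHz = 13 kHz.
98.5 kHz mod fs = 30.5 kHz.
30.5 kHz > fs/2 = 17 kHz, folds to fs − 30.5 kHz = 3.5 kHz.
143 kHz mod fs = 7 kHz.
7 kHz ≤ fs/2 = 17 kHz, appears at 7 kHz.
Distinct values: {3.5 kHz, 6.5 kHz, 7 kHz, 13 kHz}.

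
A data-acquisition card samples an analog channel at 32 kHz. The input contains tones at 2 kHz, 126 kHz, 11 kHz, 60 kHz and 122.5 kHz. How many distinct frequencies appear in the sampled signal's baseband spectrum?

4

fs/2 = 16 kHz.
2 kHz ≤ fs/2 = 16 kHz, passes unchanged.
126 kHz mod fs = 30 kHz.
30 kHz > fs/2 = 16 kHz, folds to fs − 30 kHz = 2 kHz.
11 kHz ≤ fs/2 = 16 kHz, passes unchanged.
60 kHz mod fs = 28 kHz.
28 kHz > fs/2 = 16 kHz, folds to fs − 28 kHz = 4 kHz.
122.5 kHz mod fs = 26.5 kHz.
26.5 kHz > fs/2 = 16 kHz, folds to fs − 26.5 kHz = 5.5 kHz.
Distinct values: {2 kHz, 4 kHz, 5.5 kHz, 11 kHz} → 4.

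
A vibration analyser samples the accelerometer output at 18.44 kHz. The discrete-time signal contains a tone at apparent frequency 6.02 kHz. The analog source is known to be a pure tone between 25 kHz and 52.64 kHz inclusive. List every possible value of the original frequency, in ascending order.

Frequencies that alias to 6.02 kHz are k·fs ± 6.02 kHz for integer k ≥ 0.
k=0: 6.02 kHz.
k=1: 12.42 kHz, 24.46 kHz.
k=2: 30.86 kHz, 42.9 kHz.
k=3: 49.3 kHz, 61.34 kHz.
k=4: 67.74 kHz, 79.78 kHz.
Within [25 kHz, 52.64 kHz]: 30.86 kHz, 42.9 kHz, 49.3 kHz.

30.86 kHz, 42.9 kHz, 49.3 kHz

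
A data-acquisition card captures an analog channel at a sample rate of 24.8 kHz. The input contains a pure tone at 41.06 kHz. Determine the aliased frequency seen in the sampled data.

8.54 kHz

41.06 kHz mod fs = 16.26 kHz.
16.26 kHz > fs/2 = 12.4 kHz, folds to fs − 16.26 kHz = 8.54 kHz.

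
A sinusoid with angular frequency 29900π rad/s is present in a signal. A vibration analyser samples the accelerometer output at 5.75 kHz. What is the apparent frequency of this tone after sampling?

ω = 29900π rad/s → f = ω/(2π) = 14950 Hz = 14.95 kHz.
14.95 kHz mod fs = 3.45 kHz.
3.45 kHz > fs/2 = 2.875 kHz, folds to fs − 3.45 kHz = 2.3 kHz.

2.3 kHz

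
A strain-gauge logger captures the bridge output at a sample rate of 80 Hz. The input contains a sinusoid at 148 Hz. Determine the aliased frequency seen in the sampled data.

148 Hz mod fs = 68 Hz.
68 Hz > fs/2 = 40 Hz, folds to fs − 68 Hz = 12 Hz.

12 Hz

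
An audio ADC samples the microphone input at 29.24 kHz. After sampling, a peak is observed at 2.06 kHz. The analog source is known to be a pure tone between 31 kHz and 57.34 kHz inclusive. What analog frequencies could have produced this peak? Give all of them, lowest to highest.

Frequencies that alias to 2.06 kHz are k·fs ± 2.06 kHz for integer k ≥ 0.
k=0: 2.06 kHz.
k=1: 27.18 kHz, 31.3 kHz.
k=2: 56.42 kHz, 60.54 kHz.
k=3: 85.66 kHz, 89.78 kHz.
Within [31 kHz, 57.34 kHz]: 31.3 kHz, 56.42 kHz.

31.3 kHz, 56.42 kHz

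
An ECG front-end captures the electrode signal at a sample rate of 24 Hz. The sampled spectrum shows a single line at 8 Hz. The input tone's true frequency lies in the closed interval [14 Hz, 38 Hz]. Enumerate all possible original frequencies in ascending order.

16 Hz, 32 Hz

Frequencies that alias to 8 Hz are k·fs ± 8 Hz for integer k ≥ 0.
k=0: 8 Hz.
k=1: 16 Hz, 32 Hz.
k=2: 40 Hz, 56 Hz.
Within [14 Hz, 38 Hz]: 16 Hz, 32 Hz.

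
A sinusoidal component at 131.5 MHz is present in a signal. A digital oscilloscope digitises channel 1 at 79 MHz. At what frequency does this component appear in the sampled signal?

131.5 MHz mod fs = 52.5 MHz.
52.5 MHz > fs/2 = 39.5 MHz, folds to fs − 52.5 MHz = 26.5 MHz.

26.5 MHz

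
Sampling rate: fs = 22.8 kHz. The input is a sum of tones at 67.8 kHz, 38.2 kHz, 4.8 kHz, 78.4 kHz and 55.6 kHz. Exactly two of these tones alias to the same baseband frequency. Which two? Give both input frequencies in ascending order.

fs/2 = 11.4 kHz.
67.8 kHz mod fs = 22.2 kHz.
22.2 kHz > fs/2 = 11.4 kHz, folds to fs − 22.2 kHz = 0.6 kHz.
38.2 kHz mod fs = 15.4 kHz.
15.4 kHz > fs/2 = 11.4 kHz, folds to fs − 15.4 kHz = 7.4 kHz.
4.8 kHz ≤ fs/2 = 11.4 kHz, passes unchanged.
78.4 kHz mod fs = 10 kHz.
10 kHz ≤ fs/2 = 11.4 kHz, appears at 10 kHz.
55.6 kHz mod fs = 10 kHz.
10 kHz ≤ fs/2 = 11.4 kHz, appears at 10 kHz.
55.6 kHz and 78.4 kHz both map to 10 kHz.

55.6 kHz, 78.4 kHz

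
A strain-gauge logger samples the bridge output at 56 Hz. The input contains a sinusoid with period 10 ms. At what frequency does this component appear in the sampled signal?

T = 10 ms → f = 1/T = 100 Hz.
100 Hz mod fs = 44 Hz.
44 Hz > fs/2 = 28 Hz, folds to fs − 44 Hz = 12 Hz.

12 Hz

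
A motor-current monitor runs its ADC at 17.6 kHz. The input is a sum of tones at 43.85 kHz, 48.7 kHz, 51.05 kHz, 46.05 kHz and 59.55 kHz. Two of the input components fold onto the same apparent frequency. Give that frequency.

fs/2 = 8.8 kHz.
43.85 kHz mod fs = 8.65 kHz.
8.65 kHz ≤ fs/2 = 8.8 kHz, appears at 8.65 kHz.
48.7 kHz mod fs = 13.5 kHz.
13.5 kHz > fs/2 = 8.8 kHz, folds to fs − 13.5 kHz = 4.1 kHz.
51.05 kHz mod fs = 15.85 kHz.
15.85 kHz > fs/2 = 8.8 kHz, folds to fs − 15.85 kHz = 1.75 kHz.
46.05 kHz mod fs = 10.85 kHz.
10.85 kHz > fs/2 = 8.8 kHz, folds to fs − 10.85 kHz = 6.75 kHz.
59.55 kHz mod fs = 6.75 kHz.
6.75 kHz ≤ fs/2 = 8.8 kHz, appears at 6.75 kHz.
46.05 kHz and 59.55 kHz both map to 6.75 kHz.

6.75 kHz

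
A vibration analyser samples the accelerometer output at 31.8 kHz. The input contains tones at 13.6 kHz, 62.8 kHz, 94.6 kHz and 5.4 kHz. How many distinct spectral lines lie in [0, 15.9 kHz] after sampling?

3

fs/2 = 15.9 kHz.
13.6 kHz ≤ fs/2 = 15.9 kHz, passes unchanged.
62.8 kHz mod fs = 31 kHz.
31 kHz > fs/2 = 15.9 kHz, folds to fs − 31 kHz = 0.8 kHz.
94.6 kHz mod fs = 31 kHz.
31 kHz > fs/2 = 15.9 kHz, folds to fs − 31 kHz = 0.8 kHz.
5.4 kHz ≤ fs/2 = 15.9 kHz, passes unchanged.
Distinct values: {0.8 kHz, 5.4 kHz, 13.6 kHz} → 3.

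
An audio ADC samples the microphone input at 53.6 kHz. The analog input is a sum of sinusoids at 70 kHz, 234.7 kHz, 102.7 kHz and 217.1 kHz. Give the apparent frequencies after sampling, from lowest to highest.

2.7 kHz, 4.5 kHz, 16.4 kHz, 20.3 kHz

fs/2 = 26.8 kHz.
70 kHz mod fs = 16.4 kHz.
16.4 kHz ≤ fs/2 = 26.8 kHz, appears at 16.4 kHz.
234.7 kHz mod fs = 20.3 kHz.
20.3 kHz ≤ fs/2 = 26.8 kHz, appears at 20.3 kHz.
102.7 kHz mod fs = 49.1 kHz.
49.1 kHz > fs/2 = 26.8 kHz, folds to fs − 49.1 kHz = 4.5 kHz.
217.1 kHz mod fs = 2.7 kHz.
2.7 kHz ≤ fs/2 = 26.8 kHz, appears at 2.7 kHz.
Distinct values: {2.7 kHz, 4.5 kHz, 16.4 kHz, 20.3 kHz}.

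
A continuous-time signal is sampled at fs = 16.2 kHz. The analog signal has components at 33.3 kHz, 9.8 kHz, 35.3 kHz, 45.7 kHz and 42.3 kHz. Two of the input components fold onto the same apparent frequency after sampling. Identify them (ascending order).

35.3 kHz, 45.7 kHz

fs/2 = 8.1 kHz.
33.3 kHz mod fs = 0.9 kHz.
0.9 kHz ≤ fs/2 = 8.1 kHz, appears at 0.9 kHz.
9.8 kHz > fs/2 = 8.1 kHz, folds to fs − 9.8 kHz = 6.4 kHz.
35.3 kHz mod fs = 2.9 kHz.
2.9 kHz ≤ fs/2 = 8.1 kHz, appears at 2.9 kHz.
45.7 kHz mod fs = 13.3 kHz.
13.3 kHz > fs/2 = 8.1 kHz, folds to fs − 13.3 kHz = 2.9 kHz.
42.3 kHz mod fs = 9.9 kHz.
9.9 kHz > fs/2 = 8.1 kHz, folds to fs − 9.9 kHz = 6.3 kHz.
35.3 kHz and 45.7 kHz both map to 2.9 kHz.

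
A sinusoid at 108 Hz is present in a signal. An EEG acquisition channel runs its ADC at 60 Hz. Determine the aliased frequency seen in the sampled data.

108 Hz mod fs = 48 Hz.
48 Hz > fs/2 = 30 Hz, folds to fs − 48 Hz = 12 Hz.

12 Hz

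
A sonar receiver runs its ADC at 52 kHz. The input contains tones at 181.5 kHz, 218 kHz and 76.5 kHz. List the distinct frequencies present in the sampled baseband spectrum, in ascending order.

fs/2 = 26 kHz.
181.5 kHz mod fs = 25.5 kHz.
25.5 kHz ≤ fs/2 = 26 kHz, appears at 25.5 kHz.
218 kHz mod fs = 10 kHz.
10 kHz ≤ fs/2 = 26 kHz, appears at 10 kHz.
76.5 kHz mod fs = 24.5 kHz.
24.5 kHz ≤ fs/2 = 26 kHz, appears at 24.5 kHz.
Distinct values: {10 kHz, 24.5 kHz, 25.5 kHz}.

10 kHz, 24.5 kHz, 25.5 kHz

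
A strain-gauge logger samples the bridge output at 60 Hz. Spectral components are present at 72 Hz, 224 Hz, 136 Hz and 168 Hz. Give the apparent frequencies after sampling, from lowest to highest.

fs/2 = 30 Hz.
72 Hz mod fs = 12 Hz.
12 Hz ≤ fs/2 = 30 Hz, appears at 12 Hz.
224 Hz mod fs = 44 Hz.
44 Hz > fs/2 = 30 Hz, folds to fs − 44 Hz = 16 Hz.
136 Hz mod fs = 16 Hz.
16 Hz ≤ fs/2 = 30 Hz, appears at 16 Hz.
168 Hz mod fs = 48 Hz.
48 Hz > fs/2 = 30 Hz, folds to fs − 48 Hz = 12 Hz.
Distinct values: {12 Hz, 16 Hz}.

12 Hz, 16 Hz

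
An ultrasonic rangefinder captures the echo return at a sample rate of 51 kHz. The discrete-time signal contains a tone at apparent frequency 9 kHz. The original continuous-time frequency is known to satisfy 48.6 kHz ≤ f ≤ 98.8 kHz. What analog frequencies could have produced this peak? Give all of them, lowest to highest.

60 kHz, 93 kHz

Frequencies that alias to 9 kHz are k·fs ± 9 kHz for integer k ≥ 0.
k=0: 9 kHz.
k=1: 42 kHz, 60 kHz.
k=2: 93 kHz, 111 kHz.
k=3: 144 kHz, 162 kHz.
Within [48.6 kHz, 98.8 kHz]: 60 kHz, 93 kHz.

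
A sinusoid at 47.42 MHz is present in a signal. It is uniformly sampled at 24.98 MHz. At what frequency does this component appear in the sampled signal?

2.54 MHz

47.42 MHz mod fs = 22.44 MHz.
22.44 MHz > fs/2 = 12.49 MHz, folds to fs − 22.44 MHz = 2.54 MHz.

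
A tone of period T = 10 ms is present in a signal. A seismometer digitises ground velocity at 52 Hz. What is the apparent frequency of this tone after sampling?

4 Hz

T = 10 ms → f = 1/T = 100 Hz.
100 Hz mod fs = 48 Hz.
48 Hz > fs/2 = 26 Hz, folds to fs − 48 Hz = 4 Hz.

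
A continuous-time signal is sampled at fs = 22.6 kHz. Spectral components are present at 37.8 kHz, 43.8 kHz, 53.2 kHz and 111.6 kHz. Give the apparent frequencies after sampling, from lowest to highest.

1.4 kHz, 7.4 kHz, 8 kHz

fs/2 = 11.3 kHz.
37.8 kHz mod fs = 15.2 kHz.
15.2 kHz > fs/2 = 11.3 kHz, folds to fs − 15.2 kHz = 7.4 kHz.
43.8 kHz mod fs = 21.2 kHz.
21.2 kHz > fs/2 = 11.3 kHz, folds to fs − 21.2 kHz = 1.4 kHz.
53.2 kHz mod fs = 8 kHz.
8 kHz ≤ fs/2 = 11.3 kHz, appears at 8 kHz.
111.6 kHz mod fs = 21.2 kHz.
21.2 kHz > fs/2 = 11.3 kHz, folds to fs − 21.2 kHz = 1.4 kHz.
Distinct values: {1.4 kHz, 7.4 kHz, 8 kHz}.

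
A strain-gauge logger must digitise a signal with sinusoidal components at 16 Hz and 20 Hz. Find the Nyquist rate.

Highest-frequency component: 20 Hz.
Nyquist rate = 2 × 20 Hz = 40 Hz.

40 Hz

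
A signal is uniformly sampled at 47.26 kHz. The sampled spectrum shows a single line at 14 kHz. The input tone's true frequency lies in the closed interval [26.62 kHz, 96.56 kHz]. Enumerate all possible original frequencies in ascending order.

Frequencies that alias to 14 kHz are k·fs ± 14 kHz for integer k ≥ 0.
k=0: 14 kHz.
k=1: 33.26 kHz, 61.26 kHz.
k=2: 80.52 kHz, 108.52 kHz.
k=3: 127.78 kHz, 155.78 kHz.
Within [26.62 kHz, 96.56 kHz]: 33.26 kHz, 61.26 kHz, 80.52 kHz.

33.26 kHz, 61.26 kHz, 80.52 kHz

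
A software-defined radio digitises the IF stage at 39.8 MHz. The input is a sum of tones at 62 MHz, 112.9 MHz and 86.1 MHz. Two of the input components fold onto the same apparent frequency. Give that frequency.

6.5 MHz

fs/2 = 19.9 MHz.
62 MHz mod fs = 22.2 MHz.
22.2 MHz > fs/2 = 19.9 MHz, folds to fs − 22.2 MHz = 17.6 MHz.
112.9 MHz mod fs = 33.3 MHz.
33.3 MHz > fs/2 = 19.9 MHz, folds to fs − 33.3 MHz = 6.5 MHz.
86.1 MHz mod fs = 6.5 MHz.
6.5 MHz ≤ fs/2 = 19.9 MHz, appears at 6.5 MHz.
86.1 MHz and 112.9 MHz both map to 6.5 MHz.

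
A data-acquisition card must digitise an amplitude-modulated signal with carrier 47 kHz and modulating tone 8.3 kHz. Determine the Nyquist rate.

AM sidebands sit at fc ± fm = 38.7 kHz and 55.3 kHz.
Highest-frequency component: 55.3 kHz.
Nyquist rate = 2 × 55.3 kHz = 110.6 kHz.

110.6 kHz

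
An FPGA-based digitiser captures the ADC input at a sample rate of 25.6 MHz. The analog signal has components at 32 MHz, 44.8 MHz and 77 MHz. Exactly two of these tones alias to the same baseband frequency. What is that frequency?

6.4 MHz

fs/2 = 12.8 MHz.
32 MHz mod fs = 6.4 MHz.
6.4 MHz ≤ fs/2 = 12.8 MHz, appears at 6.4 MHz.
44.8 MHz mod fs = 19.2 MHz.
19.2 MHz > fs/2 = 12.8 MHz, folds to fs − 19.2 MHz = 6.4 MHz.
77 MHz mod fs = 0.2 MHz.
0.2 MHz ≤ fs/2 = 12.8 MHz, appears at 0.2 MHz.
32 MHz and 44.8 MHz both map to 6.4 MHz.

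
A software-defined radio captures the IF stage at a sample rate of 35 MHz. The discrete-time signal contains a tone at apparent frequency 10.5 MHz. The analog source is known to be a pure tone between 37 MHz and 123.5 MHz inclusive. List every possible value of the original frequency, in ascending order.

Frequencies that alias to 10.5 MHz are k·fs ± 10.5 MHz for integer k ≥ 0.
k=0: 10.5 MHz.
k=1: 24.5 MHz, 45.5 MHz.
k=2: 59.5 MHz, 80.5 MHz.
k=3: 94.5 MHz, 115.5 MHz.
k=4: 129.5 MHz, 150.5 MHz.
Within [37 MHz, 123.5 MHz]: 45.5 MHz, 59.5 MHz, 80.5 MHz, 94.5 MHz, 115.5 MHz.

45.5 MHz, 59.5 MHz, 80.5 MHz, 94.5 MHz, 115.5 MHz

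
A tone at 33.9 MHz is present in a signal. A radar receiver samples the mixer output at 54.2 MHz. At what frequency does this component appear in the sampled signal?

33.9 MHz > fs/2 = 27.1 MHz, folds to fs − 33.9 MHz = 20.3 MHz.

20.3 MHz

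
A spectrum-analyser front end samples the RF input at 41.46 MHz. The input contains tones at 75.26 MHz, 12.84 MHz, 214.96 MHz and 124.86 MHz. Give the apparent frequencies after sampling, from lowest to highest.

fs/2 = 20.73 MHz.
75.26 MHz mod fs = 33.8 MHz.
33.8 MHz > fs/2 = 20.73 MHz, folds to fs − 33.8 MHz = 7.66 MHz.
12.84 MHz ≤ fs/2 = 20.73 MHz, passes unchanged.
214.96 MHz mod fs = 7.66 MHz.
7.66 MHz ≤ fs/2 = 20.73 MHz, appears at 7.66 MHz.
124.86 MHz mod fs = 0.48 MHz.
0.48 MHz ≤ fs/2 = 20.73 MHz, appears at 0.48 MHz.
Distinct values: {0.48 MHz, 7.66 MHz, 12.84 MHz}.

0.48 MHz, 7.66 MHz, 12.84 MHz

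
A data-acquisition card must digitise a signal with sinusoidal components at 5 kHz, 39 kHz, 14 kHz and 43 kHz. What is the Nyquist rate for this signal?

86 kHz

Highest-frequency component: 43 kHz.
Nyquist rate = 2 × 43 kHz = 86 kHz.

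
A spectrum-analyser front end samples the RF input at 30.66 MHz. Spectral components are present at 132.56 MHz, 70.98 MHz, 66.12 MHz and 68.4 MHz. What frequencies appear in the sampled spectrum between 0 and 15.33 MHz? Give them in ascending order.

4.8 MHz, 7.08 MHz, 9.66 MHz, 9.92 MHz

fs/2 = 15.33 MHz.
132.56 MHz mod fs = 9.92 MHz.
9.92 MHz ≤ fs/2 = 15.33 MHz, appears at 9.92 MHz.
70.98 MHz mod fs = 9.66 MHz.
9.66 MHz ≤ fs/2 = 15.33 MHz, appears at 9.66 MHz.
66.12 MHz mod fs = 4.8 MHz.
4.8 MHz ≤ fs/2 = 15.33 MHz, appears at 4.8 MHz.
68.4 MHz mod fs = 7.08 MHz.
7.08 MHz ≤ fs/2 = 15.33 MHz, appears at 7.08 MHz.
Distinct values: {4.8 MHz, 7.08 MHz, 9.66 MHz, 9.92 MHz}.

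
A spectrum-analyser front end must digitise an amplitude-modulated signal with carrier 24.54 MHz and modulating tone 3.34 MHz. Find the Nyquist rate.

55.76 MHz

AM sidebands sit at fc ± fm = 21.2 MHz and 27.88 MHz.
Highest-frequency component: 27.88 MHz.
Nyquist rate = 2 × 27.88 MHz = 55.76 MHz.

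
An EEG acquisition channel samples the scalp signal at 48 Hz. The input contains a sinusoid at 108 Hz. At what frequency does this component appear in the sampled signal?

12 Hz

108 Hz mod fs = 12 Hz.
12 Hz ≤ fs/2 = 24 Hz, appears at 12 Hz.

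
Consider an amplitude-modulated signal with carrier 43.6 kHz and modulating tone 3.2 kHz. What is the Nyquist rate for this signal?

AM sidebands sit at fc ± fm = 40.4 kHz and 46.8 kHz.
Highest-frequency component: 46.8 kHz.
Nyquist rate = 2 × 46.8 kHz = 93.6 kHz.

93.6 kHz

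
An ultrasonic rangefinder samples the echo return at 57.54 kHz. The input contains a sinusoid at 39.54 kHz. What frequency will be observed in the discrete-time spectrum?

18 kHz

39.54 kHz > fs/2 = 28.77 kHz, folds to fs − 39.54 kHz = 18 kHz.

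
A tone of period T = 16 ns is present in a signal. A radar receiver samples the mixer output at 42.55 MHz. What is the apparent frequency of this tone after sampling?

19.95 MHz

T = 16 ns → f = 1/T = 62.5 MHz.
62.5 MHz mod fs = 19.95 MHz.
19.95 MHz ≤ fs/2 = 21.275 MHz, appears at 19.95 MHz.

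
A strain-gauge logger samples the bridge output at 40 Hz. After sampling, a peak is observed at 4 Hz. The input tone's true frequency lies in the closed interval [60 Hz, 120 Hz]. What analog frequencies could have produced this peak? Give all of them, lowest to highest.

76 Hz, 84 Hz, 116 Hz

Frequencies that alias to 4 Hz are k·fs ± 4 Hz for integer k ≥ 0.
k=0: 4 Hz.
k=1: 36 Hz, 44 Hz.
k=2: 76 Hz, 84 Hz.
k=3: 116 Hz, 124 Hz.
k=4: 156 Hz, 164 Hz.
Within [60 Hz, 120 Hz]: 76 Hz, 84 Hz, 116 Hz.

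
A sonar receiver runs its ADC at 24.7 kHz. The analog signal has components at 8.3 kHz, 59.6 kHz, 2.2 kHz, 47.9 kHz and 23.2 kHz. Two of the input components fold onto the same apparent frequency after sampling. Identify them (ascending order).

23.2 kHz, 47.9 kHz

fs/2 = 12.35 kHz.
8.3 kHz ≤ fs/2 = 12.35 kHz, passes unchanged.
59.6 kHz mod fs = 10.2 kHz.
10.2 kHz ≤ fs/2 = 12.35 kHz, appears at 10.2 kHz.
2.2 kHz ≤ fs/2 = 12.35 kHz, passes unchanged.
47.9 kHz mod fs = 23.2 kHz.
23.2 kHz > fs/2 = 12.35 kHz, folds to fs − 23.2 kHz = 1.5 kHz.
23.2 kHz > fs/2 = 12.35 kHz, folds to fs − 23.2 kHz = 1.5 kHz.
23.2 kHz and 47.9 kHz both map to 1.5 kHz.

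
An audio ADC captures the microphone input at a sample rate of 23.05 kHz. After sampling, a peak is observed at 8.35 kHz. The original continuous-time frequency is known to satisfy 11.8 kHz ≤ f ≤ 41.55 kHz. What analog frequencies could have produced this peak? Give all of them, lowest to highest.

Frequencies that alias to 8.35 kHz are k·fs ± 8.35 kHz for integer k ≥ 0.
k=0: 8.35 kHz.
k=1: 14.7 kHz, 31.4 kHz.
k=2: 37.75 kHz, 54.45 kHz.
k=3: 60.8 kHz, 77.5 kHz.
Within [11.8 kHz, 41.55 kHz]: 14.7 kHz, 31.4 kHz, 37.75 kHz.

14.7 kHz, 31.4 kHz, 37.75 kHz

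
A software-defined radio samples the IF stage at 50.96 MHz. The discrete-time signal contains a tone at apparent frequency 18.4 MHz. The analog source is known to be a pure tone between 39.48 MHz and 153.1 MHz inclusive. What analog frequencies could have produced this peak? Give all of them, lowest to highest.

69.36 MHz, 83.52 MHz, 120.32 MHz, 134.48 MHz

Frequencies that alias to 18.4 MHz are k·fs ± 18.4 MHz for integer k ≥ 0.
k=0: 18.4 MHz.
k=1: 32.56 MHz, 69.36 MHz.
k=2: 83.52 MHz, 120.32 MHz.
k=3: 134.48 MHz, 171.28 MHz.
k=4: 185.44 MHz, 222.24 MHz.
Within [39.48 MHz, 153.1 MHz]: 69.36 MHz, 83.52 MHz, 120.32 MHz, 134.48 MHz.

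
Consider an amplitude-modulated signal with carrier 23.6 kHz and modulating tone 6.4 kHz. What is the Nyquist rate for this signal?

60 kHz

AM sidebands sit at fc ± fm = 17.2 kHz and 30 kHz.
Highest-frequency component: 30 kHz.
Nyquist rate = 2 × 30 kHz = 60 kHz.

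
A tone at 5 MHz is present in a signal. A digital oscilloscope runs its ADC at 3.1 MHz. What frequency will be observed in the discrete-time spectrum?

1.2 MHz

5 MHz mod fs = 1.9 MHz.
1.9 MHz > fs/2 = 1.55 MHz, folds to fs − 1.9 MHz = 1.2 MHz.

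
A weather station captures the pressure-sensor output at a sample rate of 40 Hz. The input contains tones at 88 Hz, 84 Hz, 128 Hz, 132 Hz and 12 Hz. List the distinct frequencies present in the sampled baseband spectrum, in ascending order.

4 Hz, 8 Hz, 12 Hz

fs/2 = 20 Hz.
88 Hz mod fs = 8 Hz.
8 Hz ≤ fs/2 = 20 Hz, appears at 8 Hz.
84 Hz mod fs = 4 Hz.
4 Hz ≤ fs/2 = 20 Hz, appears at 4 Hz.
128 Hz mod fs = 8 Hz.
8 Hz ≤ fs/2 = 20 Hz, appears at 8 Hz.
132 Hz mod fs = 12 Hz.
12 Hz ≤ fs/2 = 20 Hz, appears at 12 Hz.
12 Hz ≤ fs/2 = 20 Hz, passes unchanged.
Distinct values: {4 Hz, 8 Hz, 12 Hz}.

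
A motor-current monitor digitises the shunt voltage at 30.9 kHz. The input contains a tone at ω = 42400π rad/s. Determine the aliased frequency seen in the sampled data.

ω = 42400π rad/s → f = ω/(2π) = 21200 Hz = 21.2 kHz.
21.2 kHz > fs/2 = 15.45 kHz, folds to fs − 21.2 kHz = 9.7 kHz.

9.7 kHz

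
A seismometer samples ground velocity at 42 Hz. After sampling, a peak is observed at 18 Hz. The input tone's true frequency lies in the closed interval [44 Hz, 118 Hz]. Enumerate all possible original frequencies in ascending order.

60 Hz, 66 Hz, 102 Hz, 108 Hz

Frequencies that alias to 18 Hz are k·fs ± 18 Hz for integer k ≥ 0.
k=0: 18 Hz.
k=1: 24 Hz, 60 Hz.
k=2: 66 Hz, 102 Hz.
k=3: 108 Hz, 144 Hz.
k=4: 150 Hz, 186 Hz.
Within [44 Hz, 118 Hz]: 60 Hz, 66 Hz, 102 Hz, 108 Hz.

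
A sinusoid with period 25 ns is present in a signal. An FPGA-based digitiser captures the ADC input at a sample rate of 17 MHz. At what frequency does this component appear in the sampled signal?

6 MHz

T = 25 ns → f = 1/T = 40 MHz.
40 MHz mod fs = 6 MHz.
6 MHz ≤ fs/2 = 8.5 MHz, appears at 6 MHz.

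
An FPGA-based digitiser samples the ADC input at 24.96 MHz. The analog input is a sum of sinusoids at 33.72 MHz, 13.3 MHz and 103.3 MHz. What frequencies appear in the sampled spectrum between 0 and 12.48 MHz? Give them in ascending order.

3.46 MHz, 8.76 MHz, 11.66 MHz

fs/2 = 12.48 MHz.
33.72 MHz mod fs = 8.76 MHz.
8.76 MHz ≤ fs/2 = 12.48 MHz, appears at 8.76 MHz.
13.3 MHz > fs/2 = 12.48 MHz, folds to fs − 13.3 MHz = 11.66 MHz.
103.3 MHz mod fs = 3.46 MHz.
3.46 MHz ≤ fs/2 = 12.48 MHz, appears at 3.46 MHz.
Distinct values: {3.46 MHz, 8.76 MHz, 11.66 MHz}.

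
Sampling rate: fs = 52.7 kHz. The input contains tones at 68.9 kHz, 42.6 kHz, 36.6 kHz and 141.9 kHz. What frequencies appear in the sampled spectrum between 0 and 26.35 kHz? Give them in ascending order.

10.1 kHz, 16.1 kHz, 16.2 kHz

fs/2 = 26.35 kHz.
68.9 kHz mod fs = 16.2 kHz.
16.2 kHz ≤ fs/2 = 26.35 kHz, appears at 16.2 kHz.
42.6 kHz > fs/2 = 26.35 kHz, folds to fs − 42.6 kHz = 10.1 kHz.
36.6 kHz > fs/2 = 26.35 kHz, folds to fs − 36.6 kHz = 16.1 kHz.
141.9 kHz mod fs = 36.5 kHz.
36.5 kHz > fs/2 = 26.35 kHz, folds to fs − 36.5 kHz = 16.2 kHz.
Distinct values: {10.1 kHz, 16.1 kHz, 16.2 kHz}.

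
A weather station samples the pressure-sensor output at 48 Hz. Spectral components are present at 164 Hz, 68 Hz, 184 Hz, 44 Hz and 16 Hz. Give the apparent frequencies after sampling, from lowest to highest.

4 Hz, 8 Hz, 16 Hz, 20 Hz

fs/2 = 24 Hz.
164 Hz mod fs = 20 Hz.
20 Hz ≤ fs/2 = 24 Hz, appears at 20 Hz.
68 Hz mod fs = 20 Hz.
20 Hz ≤ fs/2 = 24 Hz, appears at 20 Hz.
184 Hz mod fs = 40 Hz.
40 Hz > fs/2 = 24 Hz, folds to fs − 40 Hz = 8 Hz.
44 Hz > fs/2 = 24 Hz, folds to fs − 44 Hz = 4 Hz.
16 Hz ≤ fs/2 = 24 Hz, passes unchanged.
Distinct values: {4 Hz, 8 Hz, 16 Hz, 20 Hz}.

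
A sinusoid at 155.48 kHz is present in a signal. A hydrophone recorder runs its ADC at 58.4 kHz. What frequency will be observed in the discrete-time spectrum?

155.48 kHz mod fs = 38.68 kHz.
38.68 kHz > fs/2 = 29.2 kHz, folds to fs − 38.68 kHz = 19.72 kHz.

19.72 kHz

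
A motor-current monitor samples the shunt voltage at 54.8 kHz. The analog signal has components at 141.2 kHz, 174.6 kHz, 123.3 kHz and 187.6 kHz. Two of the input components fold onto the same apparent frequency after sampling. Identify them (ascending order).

fs/2 = 27.4 kHz.
141.2 kHz mod fs = 31.6 kHz.
31.6 kHz > fs/2 = 27.4 kHz, folds to fs − 31.6 kHz = 23.2 kHz.
174.6 kHz mod fs = 10.2 kHz.
10.2 kHz ≤ fs/2 = 27.4 kHz, appears at 10.2 kHz.
123.3 kHz mod fs = 13.7 kHz.
13.7 kHz ≤ fs/2 = 27.4 kHz, appears at 13.7 kHz.
187.6 kHz mod fs = 23.2 kHz.
23.2 kHz ≤ fs/2 = 27.4 kHz, appears at 23.2 kHz.
141.2 kHz and 187.6 kHz both map to 23.2 kHz.

141.2 kHz, 187.6 kHz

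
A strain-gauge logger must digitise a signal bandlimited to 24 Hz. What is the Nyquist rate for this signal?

Nyquist rate = 2 × 24 Hz = 48 Hz.

48 Hz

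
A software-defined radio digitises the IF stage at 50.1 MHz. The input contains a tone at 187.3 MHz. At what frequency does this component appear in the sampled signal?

13.1 MHz

187.3 MHz mod fs = 37 MHz.
37 MHz > fs/2 = 25.05 MHz, folds to fs − 37 MHz = 13.1 MHz.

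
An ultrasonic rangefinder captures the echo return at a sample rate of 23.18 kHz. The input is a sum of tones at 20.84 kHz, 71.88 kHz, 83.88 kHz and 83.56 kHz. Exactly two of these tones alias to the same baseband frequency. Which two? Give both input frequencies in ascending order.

fs/2 = 11.59 kHz.
20.84 kHz > fs/2 = 11.59 kHz, folds to fs − 20.84 kHz = 2.34 kHz.
71.88 kHz mod fs = 2.34 kHz.
2.34 kHz ≤ fs/2 = 11.59 kHz, appears at 2.34 kHz.
83.88 kHz mod fs = 14.34 kHz.
14.34 kHz > fs/2 = 11.59 kHz, folds to fs − 14.34 kHz = 8.84 kHz.
83.56 kHz mod fs = 14.02 kHz.
14.02 kHz > fs/2 = 11.59 kHz, folds to fs − 14.02 kHz = 9.16 kHz.
20.84 kHz and 71.88 kHz both map to 2.34 kHz.

20.84 kHz, 71.88 kHz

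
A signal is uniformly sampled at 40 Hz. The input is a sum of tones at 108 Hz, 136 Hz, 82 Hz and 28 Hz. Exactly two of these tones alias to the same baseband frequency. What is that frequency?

12 Hz

fs/2 = 20 Hz.
108 Hz mod fs = 28 Hz.
28 Hz > fs/2 = 20 Hz, folds to fs − 28 Hz = 12 Hz.
136 Hz mod fs = 16 Hz.
16 Hz ≤ fs/2 = 20 Hz, appears at 16 Hz.
82 Hz mod fs = 2 Hz.
2 Hz ≤ fs/2 = 20 Hz, appears at 2 Hz.
28 Hz > fs/2 = 20 Hz, folds to fs − 28 Hz = 12 Hz.
28 Hz and 108 Hz both map to 12 Hz.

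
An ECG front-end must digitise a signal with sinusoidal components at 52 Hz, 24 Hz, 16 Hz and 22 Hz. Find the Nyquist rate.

104 Hz

Highest-frequency component: 52 Hz.
Nyquist rate = 2 × 52 Hz = 104 Hz.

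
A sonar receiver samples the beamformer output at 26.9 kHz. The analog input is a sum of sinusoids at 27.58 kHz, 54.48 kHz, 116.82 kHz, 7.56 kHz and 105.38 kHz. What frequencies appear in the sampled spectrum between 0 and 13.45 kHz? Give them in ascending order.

fs/2 = 13.45 kHz.
27.58 kHz mod fs = 0.68 kHz.
0.68 kHz ≤ fs/2 = 13.45 kHz, appears at 0.68 kHz.
54.48 kHz mod fs = 0.68 kHz.
0.68 kHz ≤ fs/2 = 13.45 kHz, appears at 0.68 kHz.
116.82 kHz mod fs = 9.22 kHz.
9.22 kHz ≤ fs/2 = 13.45 kHz, appears at 9.22 kHz.
7.56 kHz ≤ fs/2 = 13.45 kHz, passes unchanged.
105.38 kHz mod fs = 24.68 kHz.
24.68 kHz > fs/2 = 13.45 kHz, folds to fs − 24.68 kHz = 2.22 kHz.
Distinct values: {0.68 kHz, 2.22 kHz, 7.56 kHz, 9.22 kHz}.

0.68 kHz, 2.22 kHz, 7.56 kHz, 9.22 kHz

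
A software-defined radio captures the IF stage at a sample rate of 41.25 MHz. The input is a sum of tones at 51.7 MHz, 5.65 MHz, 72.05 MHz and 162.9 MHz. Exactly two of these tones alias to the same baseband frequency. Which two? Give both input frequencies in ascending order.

51.7 MHz, 72.05 MHz

fs/2 = 20.625 MHz.
51.7 MHz mod fs = 10.45 MHz.
10.45 MHz ≤ fs/2 = 20.625 MHz, appears at 10.45 MHz.
5.65 MHz ≤ fs/2 = 20.625 MHz, passes unchanged.
72.05 MHz mod fs = 30.8 MHz.
30.8 MHz > fs/2 = 20.625 MHz, folds to fs − 30.8 MHz = 10.45 MHz.
162.9 MHz mod fs = 39.15 MHz.
39.15 MHz > fs/2 = 20.625 MHz, folds to fs − 39.15 MHz = 2.1 MHz.
51.7 MHz and 72.05 MHz both map to 10.45 MHz.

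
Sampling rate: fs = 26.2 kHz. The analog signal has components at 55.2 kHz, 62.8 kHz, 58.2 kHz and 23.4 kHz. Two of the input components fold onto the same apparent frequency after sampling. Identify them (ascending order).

23.4 kHz, 55.2 kHz

fs/2 = 13.1 kHz.
55.2 kHz mod fs = 2.8 kHz.
2.8 kHz ≤ fs/2 = 13.1 kHz, appears at 2.8 kHz.
62.8 kHz mod fs = 10.4 kHz.
10.4 kHz ≤ fs/2 = 13.1 kHz, appears at 10.4 kHz.
58.2 kHz mod fs = 5.8 kHz.
5.8 kHz ≤ fs/2 = 13.1 kHz, appears at 5.8 kHz.
23.4 kHz > fs/2 = 13.1 kHz, folds to fs − 23.4 kHz = 2.8 kHz.
23.4 kHz and 55.2 kHz both map to 2.8 kHz.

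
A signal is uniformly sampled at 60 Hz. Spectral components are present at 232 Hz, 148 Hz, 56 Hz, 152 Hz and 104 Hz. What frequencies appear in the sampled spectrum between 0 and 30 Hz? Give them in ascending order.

fs/2 = 30 Hz.
232 Hz mod fs = 52 Hz.
52 Hz > fs/2 = 30 Hz, folds to fs − 52 Hz = 8 Hz.
148 Hz mod fs = 28 Hz.
28 Hz ≤ fs/2 = 30 Hz, appears at 28 Hz.
56 Hz > fs/2 = 30 Hz, folds to fs − 56 Hz = 4 Hz.
152 Hz mod fs = 32 Hz.
32 Hz > fs/2 = 30 Hz, folds to fs − 32 Hz = 28 Hz.
104 Hz mod fs = 44 Hz.
44 Hz > fs/2 = 30 Hz, folds to fs − 44 Hz = 16 Hz.
Distinct values: {4 Hz, 8 Hz, 16 Hz, 28 Hz}.

4 Hz, 8 Hz, 16 Hz, 28 Hz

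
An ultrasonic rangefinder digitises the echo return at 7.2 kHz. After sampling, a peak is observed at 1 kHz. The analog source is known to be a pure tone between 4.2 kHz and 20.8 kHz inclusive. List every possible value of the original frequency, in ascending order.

6.2 kHz, 8.2 kHz, 13.4 kHz, 15.4 kHz, 20.6 kHz

Frequencies that alias to 1 kHz are k·fs ± 1 kHz for integer k ≥ 0.
k=0: 1 kHz.
k=1: 6.2 kHz, 8.2 kHz.
k=2: 13.4 kHz, 15.4 kHz.
k=3: 20.6 kHz, 22.6 kHz.
k=4: 27.8 kHz, 29.8 kHz.
Within [4.2 kHz, 20.8 kHz]: 6.2 kHz, 8.2 kHz, 13.4 kHz, 15.4 kHz, 20.6 kHz.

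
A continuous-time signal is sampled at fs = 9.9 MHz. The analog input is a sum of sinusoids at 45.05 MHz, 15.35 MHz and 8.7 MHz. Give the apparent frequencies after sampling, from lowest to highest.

fs/2 = 4.95 MHz.
45.05 MHz mod fs = 5.45 MHz.
5.45 MHz > fs/2 = 4.95 MHz, folds to fs − 5.45 MHz = 4.45 MHz.
15.35 MHz mod fs = 5.45 MHz.
5.45 MHz > fs/2 = 4.95 MHz, folds to fs − 5.45 MHz = 4.45 MHz.
8.7 MHz > fs/2 = 4.95 MHz, folds to fs − 8.7 MHz = 1.2 MHz.
Distinct values: {1.2 MHz, 4.45 MHz}.

1.2 MHz, 4.45 MHz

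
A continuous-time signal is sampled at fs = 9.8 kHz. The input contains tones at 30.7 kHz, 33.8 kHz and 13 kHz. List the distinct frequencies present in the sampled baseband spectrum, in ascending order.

1.3 kHz, 3.2 kHz, 4.4 kHz

fs/2 = 4.9 kHz.
30.7 kHz mod fs = 1.3 kHz.
1.3 kHz ≤ fs/2 = 4.9 kHz, appears at 1.3 kHz.
33.8 kHz mod fs = 4.4 kHz.
4.4 kHz ≤ fs/2 = 4.9 kHz, appears at 4.4 kHz.
13 kHz mod fs = 3.2 kHz.
3.2 kHz ≤ fs/2 = 4.9 kHz, appears at 3.2 kHz.
Distinct values: {1.3 kHz, 3.2 kHz, 4.4 kHz}.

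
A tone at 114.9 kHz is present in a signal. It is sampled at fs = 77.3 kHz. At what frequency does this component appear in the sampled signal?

37.6 kHz

114.9 kHz mod fs = 37.6 kHz.
37.6 kHz ≤ fs/2 = 38.65 kHz, appears at 37.6 kHz.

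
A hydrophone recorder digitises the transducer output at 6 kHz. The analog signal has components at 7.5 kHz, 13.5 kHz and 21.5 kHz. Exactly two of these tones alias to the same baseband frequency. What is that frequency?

fs/2 = 3 kHz.
7.5 kHz mod fs = 1.5 kHz.
1.5 kHz ≤ fs/2 = 3 kHz, appears at 1.5 kHz.
13.5 kHz mod fs = 1.5 kHz.
1.5 kHz ≤ fs/2 = 3 kHz, appears at 1.5 kHz.
21.5 kHz mod fs = 3.5 kHz.
3.5 kHz > fs/2 = 3 kHz, folds to fs − 3.5 kHz = 2.5 kHz.
7.5 kHz and 13.5 kHz both map to 1.5 kHz.

1.5 kHz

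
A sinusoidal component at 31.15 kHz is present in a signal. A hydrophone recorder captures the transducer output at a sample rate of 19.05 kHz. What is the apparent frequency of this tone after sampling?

31.15 kHz mod fs = 12.1 kHz.
12.1 kHz > fs/2 = 9.525 kHz, folds to fs − 12.1 kHz = 6.95 kHz.

6.95 kHz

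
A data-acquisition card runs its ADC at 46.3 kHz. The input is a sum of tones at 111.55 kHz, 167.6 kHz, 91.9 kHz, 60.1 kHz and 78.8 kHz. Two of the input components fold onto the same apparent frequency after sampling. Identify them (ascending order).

60.1 kHz, 78.8 kHz

fs/2 = 23.15 kHz.
111.55 kHz mod fs = 18.95 kHz.
18.95 kHz ≤ fs/2 = 23.15 kHz, appears at 18.95 kHz.
167.6 kHz mod fs = 28.7 kHz.
28.7 kHz > fs/2 = 23.15 kHz, folds to fs − 28.7 kHz = 17.6 kHz.
91.9 kHz mod fs = 45.6 kHz.
45.6 kHz > fs/2 = 23.15 kHz, folds to fs − 45.6 kHz = 0.7 kHz.
60.1 kHz mod fs = 13.8 kHz.
13.8 kHz ≤ fs/2 = 23.15 kHz, appears at 13.8 kHz.
78.8 kHz mod fs = 32.5 kHz.
32.5 kHz > fs/2 = 23.15 kHz, folds to fs − 32.5 kHz = 13.8 kHz.
60.1 kHz and 78.8 kHz both map to 13.8 kHz.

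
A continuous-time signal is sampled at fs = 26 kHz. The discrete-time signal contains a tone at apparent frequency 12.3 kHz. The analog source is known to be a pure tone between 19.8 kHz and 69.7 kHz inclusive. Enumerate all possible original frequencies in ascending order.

Frequencies that alias to 12.3 kHz are k·fs ± 12.3 kHz for integer k ≥ 0.
k=0: 12.3 kHz.
k=1: 13.7 kHz, 38.3 kHz.
k=2: 39.7 kHz, 64.3 kHz.
k=3: 65.7 kHz, 90.3 kHz.
k=4: 91.7 kHz, 116.3 kHz.
Within [19.8 kHz, 69.7 kHz]: 38.3 kHz, 39.7 kHz, 64.3 kHz, 65.7 kHz.

38.3 kHz, 39.7 kHz, 64.3 kHz, 65.7 kHz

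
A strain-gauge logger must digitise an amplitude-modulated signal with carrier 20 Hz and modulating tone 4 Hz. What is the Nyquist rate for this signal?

48 Hz

AM sidebands sit at fc ± fm = 16 Hz and 24 Hz.
Highest-frequency component: 24 Hz.
Nyquist rate = 2 × 24 Hz = 48 Hz.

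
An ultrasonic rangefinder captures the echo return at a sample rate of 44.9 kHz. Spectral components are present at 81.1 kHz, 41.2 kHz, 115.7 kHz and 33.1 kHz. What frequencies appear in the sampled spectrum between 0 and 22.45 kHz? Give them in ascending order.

3.7 kHz, 8.7 kHz, 11.8 kHz, 19 kHz

fs/2 = 22.45 kHz.
81.1 kHz mod fs = 36.2 kHz.
36.2 kHz > fs/2 = 22.45 kHz, folds to fs − 36.2 kHz = 8.7 kHz.
41.2 kHz > fs/2 = 22.45 kHz, folds to fs − 41.2 kHz = 3.7 kHz.
115.7 kHz mod fs = 25.9 kHz.
25.9 kHz > fs/2 = 22.45 kHz, folds to fs − 25.9 kHz = 19 kHz.
33.1 kHz > fs/2 = 22.45 kHz, folds to fs − 33.1 kHz = 11.8 kHz.
Distinct values: {3.7 kHz, 8.7 kHz, 11.8 kHz, 19 kHz}.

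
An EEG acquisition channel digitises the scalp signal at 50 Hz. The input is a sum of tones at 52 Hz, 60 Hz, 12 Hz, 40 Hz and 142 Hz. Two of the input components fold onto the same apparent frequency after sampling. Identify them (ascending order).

40 Hz, 60 Hz

fs/2 = 25 Hz.
52 Hz mod fs = 2 Hz.
2 Hz ≤ fs/2 = 25 Hz, appears at 2 Hz.
60 Hz mod fs = 10 Hz.
10 Hz ≤ fs/2 = 25 Hz, appears at 10 Hz.
12 Hz ≤ fs/2 = 25 Hz, passes unchanged.
40 Hz > fs/2 = 25 Hz, folds to fs − 40 Hz = 10 Hz.
142 Hz mod fs = 42 Hz.
42 Hz > fs/2 = 25 Hz, folds to fs − 42 Hz = 8 Hz.
40 Hz and 60 Hz both map to 10 Hz.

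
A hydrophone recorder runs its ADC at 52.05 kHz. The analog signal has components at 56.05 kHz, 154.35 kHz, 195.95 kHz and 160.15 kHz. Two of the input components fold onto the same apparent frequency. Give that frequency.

4 kHz

fs/2 = 26.025 kHz.
56.05 kHz mod fs = 4 kHz.
4 kHz ≤ fs/2 = 26.025 kHz, appears at 4 kHz.
154.35 kHz mod fs = 50.25 kHz.
50.25 kHz > fs/2 = 26.025 kHz, folds to fs − 50.25 kHz = 1.8 kHz.
195.95 kHz mod fs = 39.8 kHz.
39.8 kHz > fs/2 = 26.025 kHz, folds to fs − 39.8 kHz = 12.25 kHz.
160.15 kHz mod fs = 4 kHz.
4 kHz ≤ fs/2 = 26.025 kHz, appears at 4 kHz.
56.05 kHz and 160.15 kHz both map to 4 kHz.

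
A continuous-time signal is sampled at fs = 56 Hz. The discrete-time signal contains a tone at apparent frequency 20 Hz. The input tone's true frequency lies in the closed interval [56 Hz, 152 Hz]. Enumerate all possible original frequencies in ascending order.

Frequencies that alias to 20 Hz are k·fs ± 20 Hz for integer k ≥ 0.
k=0: 20 Hz.
k=1: 36 Hz, 76 Hz.
k=2: 92 Hz, 132 Hz.
k=3: 148 Hz, 188 Hz.
k=4: 204 Hz, 244 Hz.
Within [56 Hz, 152 Hz]: 76 Hz, 92 Hz, 132 Hz, 148 Hz.

76 Hz, 92 Hz, 132 Hz, 148 Hz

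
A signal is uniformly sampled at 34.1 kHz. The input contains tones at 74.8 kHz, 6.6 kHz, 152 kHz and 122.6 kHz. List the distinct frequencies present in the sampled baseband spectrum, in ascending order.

6.6 kHz, 13.8 kHz, 15.6 kHz

fs/2 = 17.05 kHz.
74.8 kHz mod fs = 6.6 kHz.
6.6 kHz ≤ fs/2 = 17.05 kHz, appears at 6.6 kHz.
6.6 kHz ≤ fs/2 = 17.05 kHz, passes unchanged.
152 kHz mod fs = 15.6 kHz.
15.6 kHz ≤ fs/2 = 17.05 kHz, appears at 15.6 kHz.
122.6 kHz mod fs = 20.3 kHz.
20.3 kHz > fs/2 = 17.05 kHz, folds to fs − 20.3 kHz = 13.8 kHz.
Distinct values: {6.6 kHz, 13.8 kHz, 15.6 kHz}.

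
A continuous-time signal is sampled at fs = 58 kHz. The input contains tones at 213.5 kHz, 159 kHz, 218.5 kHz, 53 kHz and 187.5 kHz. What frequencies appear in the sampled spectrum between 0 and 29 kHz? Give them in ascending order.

fs/2 = 29 kHz.
213.5 kHz mod fs = 39.5 kHz.
39.5 kHz > fs/2 = 29 kHz, folds to fs − 39.5 kHz = 18.5 kHz.
159 kHz mod fs = 43 kHz.
43 kHz > fs/2 = 29 kHz, folds to fs − 43 kHz = 15 kHz.
218.5 kHz mod fs = 44.5 kHz.
44.5 kHz > fs/2 = 29 kHz, folds to fs − 44.5 kHz = 13.5 kHz.
53 kHz > fs/2 = 29 kHz, folds to fs − 53 kHz = 5 kHz.
187.5 kHz mod fs = 13.5 kHz.
13.5 kHz ≤ fs/2 = 29 kHz, appears at 13.5 kHz.
Distinct values: {5 kHz, 13.5 kHz, 15 kHz, 18.5 kHz}.

5 kHz, 13.5 kHz, 15 kHz, 18.5 kHz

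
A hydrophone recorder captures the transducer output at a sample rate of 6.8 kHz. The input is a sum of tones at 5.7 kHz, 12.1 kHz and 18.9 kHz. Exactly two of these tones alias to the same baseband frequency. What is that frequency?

1.5 kHz

fs/2 = 3.4 kHz.
5.7 kHz > fs/2 = 3.4 kHz, folds to fs − 5.7 kHz = 1.1 kHz.
12.1 kHz mod fs = 5.3 kHz.
5.3 kHz > fs/2 = 3.4 kHz, folds to fs − 5.3 kHz = 1.5 kHz.
18.9 kHz mod fs = 5.3 kHz.
5.3 kHz > fs/2 = 3.4 kHz, folds to fs − 5.3 kHz = 1.5 kHz.
12.1 kHz and 18.9 kHz both map to 1.5 kHz.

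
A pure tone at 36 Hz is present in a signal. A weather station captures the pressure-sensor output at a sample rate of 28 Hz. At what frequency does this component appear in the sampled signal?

8 Hz

36 Hz mod fs = 8 Hz.
8 Hz ≤ fs/2 = 14 Hz, appears at 8 Hz.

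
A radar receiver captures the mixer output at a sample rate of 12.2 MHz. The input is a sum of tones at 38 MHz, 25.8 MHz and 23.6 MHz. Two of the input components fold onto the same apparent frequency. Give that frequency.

1.4 MHz

fs/2 = 6.1 MHz.
38 MHz mod fs = 1.4 MHz.
1.4 MHz ≤ fs/2 = 6.1 MHz, appears at 1.4 MHz.
25.8 MHz mod fs = 1.4 MHz.
1.4 MHz ≤ fs/2 = 6.1 MHz, appears at 1.4 MHz.
23.6 MHz mod fs = 11.4 MHz.
11.4 MHz > fs/2 = 6.1 MHz, folds to fs − 11.4 MHz = 0.8 MHz.
25.8 MHz and 38 MHz both map to 1.4 MHz.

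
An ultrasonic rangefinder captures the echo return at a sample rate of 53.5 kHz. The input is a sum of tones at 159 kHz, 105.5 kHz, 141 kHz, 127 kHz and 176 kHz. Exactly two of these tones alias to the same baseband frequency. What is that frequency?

fs/2 = 26.75 kHz.
159 kHz mod fs = 52 kHz.
52 kHz > fs/2 = 26.75 kHz, folds to fs − 52 kHz = 1.5 kHz.
105.5 kHz mod fs = 52 kHz.
52 kHz > fs/2 = 26.75 kHz, folds to fs − 52 kHz = 1.5 kHz.
141 kHz mod fs = 34 kHz.
34 kHz > fs/2 = 26.75 kHz, folds to fs − 34 kHz = 19.5 kHz.
127 kHz mod fs = 20 kHz.
20 kHz ≤ fs/2 = 26.75 kHz, appears at 20 kHz.
176 kHz mod fs = 15.5 kHz.
15.5 kHz ≤ fs/2 = 26.75 kHz, appears at 15.5 kHz.
105.5 kHz and 159 kHz both map to 1.5 kHz.

1.5 kHz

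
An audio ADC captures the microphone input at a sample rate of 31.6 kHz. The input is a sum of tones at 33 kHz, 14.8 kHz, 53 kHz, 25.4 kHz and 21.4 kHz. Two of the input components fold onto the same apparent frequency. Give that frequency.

fs/2 = 15.8 kHz.
33 kHz mod fs = 1.4 kHz.
1.4 kHz ≤ fs/2 = 15.8 kHz, appears at 1.4 kHz.
14.8 kHz ≤ fs/2 = 15.8 kHz, passes unchanged.
53 kHz mod fs = 21.4 kHz.
21.4 kHz > fs/2 = 15.8 kHz, folds to fs − 21.4 kHz = 10.2 kHz.
25.4 kHz > fs/2 = 15.8 kHz, folds to fs − 25.4 kHz = 6.2 kHz.
21.4 kHz > fs/2 = 15.8 kHz, folds to fs − 21.4 kHz = 10.2 kHz.
21.4 kHz and 53 kHz both map to 10.2 kHz.

10.2 kHz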